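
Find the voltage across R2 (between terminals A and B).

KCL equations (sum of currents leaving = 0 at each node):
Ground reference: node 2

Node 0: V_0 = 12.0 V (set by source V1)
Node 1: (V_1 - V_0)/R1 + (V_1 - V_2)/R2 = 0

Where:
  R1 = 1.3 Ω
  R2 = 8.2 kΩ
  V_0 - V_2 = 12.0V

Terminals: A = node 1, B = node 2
R1 and R2 are in series across V1 (node 0 → node 1 → node 2), and the output A–B is taken across R2, so this is a voltage divider.
Series current: I = V1/(R1 + R2) = 12/(1.3 + 8200) = 12/8201 = 0.001463 A
V_R2 = I × R2 = V1 × R2/(R1 + R2) = 12 × 8200/8201 = 12 V

Final answer: 12 V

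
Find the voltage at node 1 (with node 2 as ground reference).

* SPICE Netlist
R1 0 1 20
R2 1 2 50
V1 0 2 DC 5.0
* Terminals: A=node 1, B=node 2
Nodal analysis, taking node 2 as the 0 V reference.
Source V1 fixes V_0 = 5 V.
KCL at each unknown node (sum of currents leaving = 0; resistances in Ω):
  Node 1: (V_1 - 5)/20 + (V_1 - 0)/50 = 0
Collecting terms: 0.07 × V_1 = 0.25  =>  V_1 = 3.571 V
The requested potential is V_1 = 3.571 V.

Final answer: V_1 = 3.571 V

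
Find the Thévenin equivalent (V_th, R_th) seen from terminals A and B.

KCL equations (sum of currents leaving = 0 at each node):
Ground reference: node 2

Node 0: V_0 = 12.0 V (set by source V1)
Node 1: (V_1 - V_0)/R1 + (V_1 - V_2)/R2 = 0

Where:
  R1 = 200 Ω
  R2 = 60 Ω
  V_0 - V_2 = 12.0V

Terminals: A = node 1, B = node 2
Step 1 — V_th is the open-circuit voltage V_A - V_B (nothing connected across the terminals).
Nodal analysis, taking node 2 as the 0 V reference.
Source V1 fixes V_0 = 12 V.
KCL at each unknown node (sum of currents leaving = 0; resistances in Ω):
  Node 1: (V_1 - 12)/200 + (V_1 - 0)/60 = 0
Collecting terms: 0.02167 × V_1 = 0.06  =>  V_1 = 2.769 V
V_th = V_1 - V_2 = 2.769 - 0 = 2.769 V
Step 2 — R_th: zero the source — replace V1 by a short circuit (node 2 merges into node 0) — and find the resistance seen between A (node 1) and B (node 0).
Reduce the network between node 1 (A) and node 0 (B) by series/parallel combination:
  Rp1 = R1 ‖ R2 (parallel, both between nodes 0 and 1) = 1/(1/200 + 1/60) = 46.15 Ω
R_th = 46.15 Ω

Final answer: V_th = 2.769 V, R_th = 46.15 Ω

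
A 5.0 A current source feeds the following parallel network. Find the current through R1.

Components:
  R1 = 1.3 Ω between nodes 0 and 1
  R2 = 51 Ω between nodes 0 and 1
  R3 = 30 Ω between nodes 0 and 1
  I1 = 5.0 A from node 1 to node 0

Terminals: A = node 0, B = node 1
All resistors sit directly between nodes 0 and 1, so they are in parallel and share one voltage V; the full source current 5 A splits among them.
1/R_par = 1/1.3 + 1/51 + 1/30 = 0.8222 S  =>  R_par = 1.216 Ω
V = I × R_par = 5 × 1.216 = 6.081 V
I_R1 = V/R1 = 6.081/1.3 = 4.678 A

Final answer: 4.678 A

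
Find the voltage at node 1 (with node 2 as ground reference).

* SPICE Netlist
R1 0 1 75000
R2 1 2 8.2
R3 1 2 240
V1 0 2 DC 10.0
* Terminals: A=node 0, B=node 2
Nodal analysis, taking node 2 as the 0 V reference.
Source V1 fixes V_0 = 10 V.
KCL at each unknown node (sum of currents leaving = 0; resistances in Ω):
  Node 1: (V_1 - 10)/75000 + (V_1 - 0)/8.2 + (V_1 - 0)/240 = 0
Collecting terms: 0.1261 × V_1 = 0.0001333  =>  V_1 = 0.001057 V
The requested potential is V_1 = 0.001057 V.

Final answer: V_1 = 0.001057 V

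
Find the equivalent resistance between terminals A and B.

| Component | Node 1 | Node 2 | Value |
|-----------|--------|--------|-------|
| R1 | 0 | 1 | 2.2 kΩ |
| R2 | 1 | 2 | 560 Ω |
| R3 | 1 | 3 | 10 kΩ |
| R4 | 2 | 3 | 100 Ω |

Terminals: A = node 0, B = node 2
Reduce the network between node 0 (A) and node 2 (B) by series/parallel combination:
  Rs1 = R3 + R4 (series, joined only at node 3) = 10000 + 100 = 10100 Ω
  Rp1 = R2 ‖ Rs1 (parallel, both between nodes 1 and 2) = 1/(1/560 + 1/10100) = 530.6 Ω
  Rs2 = R1 + Rp1 (series, joined only at node 1) = 2200 + 530.6 = 2731 Ω
R_eq = 2.731 kΩ

Final answer: 2.731 kΩ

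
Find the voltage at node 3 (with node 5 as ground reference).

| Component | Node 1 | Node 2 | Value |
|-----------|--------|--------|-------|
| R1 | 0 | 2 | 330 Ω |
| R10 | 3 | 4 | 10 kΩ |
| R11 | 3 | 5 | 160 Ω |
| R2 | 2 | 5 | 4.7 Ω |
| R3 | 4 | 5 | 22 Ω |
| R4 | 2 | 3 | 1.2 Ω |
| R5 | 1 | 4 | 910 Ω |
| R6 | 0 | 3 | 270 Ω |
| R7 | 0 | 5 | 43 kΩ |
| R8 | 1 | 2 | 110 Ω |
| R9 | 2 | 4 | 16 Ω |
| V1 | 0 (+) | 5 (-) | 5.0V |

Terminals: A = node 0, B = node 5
Nodal analysis, taking node 5 as the 0 V reference.
Source V1 fixes V_0 = 5 V.
KCL at each unknown node (sum of currents leaving = 0; resistances in Ω):
  Node 1: (V_1 - V_4)/910 + (V_1 - V_2)/110 = 0
  Node 2: (V_2 - 5)/330 + (V_2 - 0)/4.7 + (V_2 - V_3)/1.2 + (V_2 - V_1)/110 + (V_2 - V_4)/16 = 0
  Node 3: (V_3 - V_2)/1.2 + (V_3 - 5)/270 + (V_3 - V_4)/10000 + (V_3 - 0)/160 = 0
  Node 4: (V_4 - 0)/22 + (V_4 - V_1)/910 + (V_4 - V_2)/16 + (V_4 - V_3)/10000 = 0
Collecting terms (coefficients in siemens):
  0.01019·V_1 - 0.009091·V_2 - 0.001099·V_4 = 0
  1.121·V_2 - 0.009091·V_1 - 0.8333·V_3 - 0.0625·V_4 = 0.01515
  0.8434·V_3 - 0.8333·V_2 - 0.0001·V_4 = 0.01852
  0.1092·V_4 - 0.001099·V_1 - 0.0625·V_2 - 0.0001·V_3 = 0
Solving these 4 simultaneous equations (Gaussian elimination) gives:
  V_1 = 0.1267 V, V_2 = 0.1327 V, V_3 = 0.1531 V, V_4 = 0.07738 V
The requested potential is V_3 = 0.1531 V.

Final answer: V_3 = 0.1531 V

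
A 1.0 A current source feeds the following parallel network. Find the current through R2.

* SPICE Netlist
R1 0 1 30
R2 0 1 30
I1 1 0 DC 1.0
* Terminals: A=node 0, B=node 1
All resistors sit directly between nodes 0 and 1, so they are in parallel and share one voltage V; the full source current 1 A splits among them.
1/R_par = 1/30 + 1/30 = 0.06667 S  =>  R_par = 15 Ω
V = I × R_par = 1 × 15 = 15 V
I_R2 = V/R2 = 15/30 = 0.5 A

Final answer: 0.5 A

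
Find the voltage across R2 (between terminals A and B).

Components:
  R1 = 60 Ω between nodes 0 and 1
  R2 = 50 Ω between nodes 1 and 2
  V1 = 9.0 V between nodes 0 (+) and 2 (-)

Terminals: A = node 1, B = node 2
R1 and R2 are in series across V1 (node 0 → node 1 → node 2), and the output A–B is taken across R2, so this is a voltage divider.
Series current: I = V1/(R1 + R2) = 9/(60 + 50) = 9/110 = 0.08182 A
V_R2 = I × R2 = V1 × R2/(R1 + R2) = 9 × 50/110 = 4.091 V

Final answer: 4.091 V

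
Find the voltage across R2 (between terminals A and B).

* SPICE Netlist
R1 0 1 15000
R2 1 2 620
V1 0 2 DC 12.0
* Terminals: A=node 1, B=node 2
R1 and R2 are in series across V1 (node 0 → node 1 → node 2), and the output A–B is taken across R2, so this is a voltage divider.
Series current: I = V1/(R1 + R2) = 12/(15000 + 620) = 12/15620 = 0.0007682 A
V_R2 = I × R2 = V1 × R2/(R1 + R2) = 12 × 620/15620 = 0.4763 V

Final answer: 0.4763 V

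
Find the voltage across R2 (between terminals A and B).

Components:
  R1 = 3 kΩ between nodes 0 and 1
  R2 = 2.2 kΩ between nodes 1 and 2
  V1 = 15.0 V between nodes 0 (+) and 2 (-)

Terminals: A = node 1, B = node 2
R1 and R2 are in series across V1 (node 0 → node 1 → node 2), and the output A–B is taken across R2, so this is a voltage divider.
Series current: I = V1/(R1 + R2) = 15/(3000 + 2200) = 15/5200 = 0.002885 A
V_R2 = I × R2 = V1 × R2/(R1 + R2) = 15 × 2200/5200 = 6.346 V

Final answer: 6.346 V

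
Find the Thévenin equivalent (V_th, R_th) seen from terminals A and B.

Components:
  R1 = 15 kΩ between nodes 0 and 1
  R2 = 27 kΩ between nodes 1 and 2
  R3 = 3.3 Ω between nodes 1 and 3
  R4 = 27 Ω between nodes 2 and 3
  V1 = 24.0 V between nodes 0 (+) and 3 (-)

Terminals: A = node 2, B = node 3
Step 1 — V_th is the open-circuit voltage V_A - V_B (nothing connected across the terminals).
Nodal analysis, taking node 3 as the 0 V reference.
Source V1 fixes V_0 = 24 V.
KCL at each unknown node (sum of currents leaving = 0; resistances in Ω):
  Node 1: (V_1 - 24)/15000 + (V_1 - V_2)/27000 + (V_1 - 0)/3.3 = 0
  Node 2: (V_2 - V_1)/27000 + (V_2 - 0)/27 = 0
Collecting terms (coefficients in siemens):
  0.3031·V_1 - 0.00003704·V_2 = 0.0016
  0.03707·V_2 - 0.00003704·V_1 = 0
Determinant D = (0.3031)(0.03707) - (-0.00003704)(-0.00003704) = 0.01124
V_1 = [(0.0016)(0.03707) - (-0.00003704)(0)]/D = 0.005278 V
V_2 = [(0.3031)(0) - (0.0016)(-0.00003704)]/D = 0.000005273 V
V_th = V_2 - V_3 = 0.000005273 - 0 = 0.000005273 V
Step 2 — R_th: zero the source — replace V1 by a short circuit (node 3 merges into node 0) — and find the resistance seen between A (node 2) and B (node 0).
Reduce the network between node 2 (A) and node 0 (B) by series/parallel combination:
  Rp1 = R1 ‖ R3 (parallel, both between nodes 0 and 1) = 1/(1/15000 + 1/3.3) = 3.299 Ω
  Rs1 = R2 + Rp1 (series, joined only at node 1) = 27000 + 3.299 = 27000 Ω
  Rp2 = R4 ‖ Rs1 (parallel, both between nodes 0 and 2) = 1/(1/27 + 1/27000) = 26.97 Ω
R_th = 26.97 Ω

Final answer: V_th = 5.273e-06 V, R_th = 26.97 Ω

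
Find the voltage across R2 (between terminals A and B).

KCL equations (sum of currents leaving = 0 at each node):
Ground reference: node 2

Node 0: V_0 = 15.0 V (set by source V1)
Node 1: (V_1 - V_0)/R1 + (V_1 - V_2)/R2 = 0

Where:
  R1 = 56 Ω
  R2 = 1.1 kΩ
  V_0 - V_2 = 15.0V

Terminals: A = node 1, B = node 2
R1 and R2 are in series across V1 (node 0 → node 1 → node 2), and the output A–B is taken across R2, so this is a voltage divider.
Series current: I = V1/(R1 + R2) = 15/(56 + 1100) = 15/1156 = 0.01298 A
V_R2 = I × R2 = V1 × R2/(R1 + R2) = 15 × 1100/1156 = 14.27 V

Final answer: 14.27 V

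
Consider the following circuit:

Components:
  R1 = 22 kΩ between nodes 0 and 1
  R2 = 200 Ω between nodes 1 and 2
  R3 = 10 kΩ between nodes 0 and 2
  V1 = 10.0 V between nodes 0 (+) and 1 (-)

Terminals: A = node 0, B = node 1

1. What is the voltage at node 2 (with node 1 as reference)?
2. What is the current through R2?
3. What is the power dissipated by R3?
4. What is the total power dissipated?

Nodal analysis, taking node 1 as the 0 V reference.
Source V1 fixes V_0 = 10 V.
KCL at each unknown node (sum of currents leaving = 0; resistances in Ω):
  Node 2: (V_2 - 0)/200 + (V_2 - 10)/10000 = 0
Collecting terms: 0.0051 × V_2 = 0.001  =>  V_2 = 0.1961 V
Part 1:
  Read off the nodal solution: V_2 = 0.1961 V
Part 2:
  I_R2 = (V_1 - V_2)/R2 = (0 - 0.1961)/200 = -0.0009804 A
  Magnitude: I_R2 = 0.0009804 A
Part 3:
  I_R3 = (V_0 - V_2)/R3 = (10 - 0.1961)/10000 = 0.0009804 A
  P_R3 = I_R3² × R3 = (0.0009804)² × 10000 = 0.009612 W
Part 4:
  Power in each resistor, P = (ΔV)²/R:
    P_R1 = (10 - 0)²/22000 = 0.004545 W
    P_R2 = (0 - 0.1961)²/200 = 0.0001922 W
    P_R3 = (10 - 0.1961)²/10000 = 0.009612 W
  P_total = P_R1 + P_R2 + P_R3 = 0.01435 W

Final answers:
1. V_2 = 0.1961 V
2. I_R2 = 0.0009804 A
3. P_R3 = 0.009612 W
4. P_total = 0.01435 W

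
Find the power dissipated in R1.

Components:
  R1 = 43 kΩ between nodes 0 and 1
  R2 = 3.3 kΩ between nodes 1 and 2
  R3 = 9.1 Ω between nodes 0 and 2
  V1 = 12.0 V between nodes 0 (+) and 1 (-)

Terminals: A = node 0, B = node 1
Nodal analysis, taking node 1 as the 0 V reference.
Source V1 fixes V_0 = 12 V.
KCL at each unknown node (sum of currents leaving = 0; resistances in Ω):
  Node 2: (V_2 - 0)/3300 + (V_2 - 12)/9.1 = 0
Collecting terms: 0.1102 × V_2 = 1.319  =>  V_2 = 11.97 V
I_R1 = (V_0 - V_1)/R1 = (12 - 0)/43000 = 0.0002791 A
P_R1 = I_R1² × R1 = (0.0002791)² × 43000 = 0.003349 W

Final answer: 0.003349 W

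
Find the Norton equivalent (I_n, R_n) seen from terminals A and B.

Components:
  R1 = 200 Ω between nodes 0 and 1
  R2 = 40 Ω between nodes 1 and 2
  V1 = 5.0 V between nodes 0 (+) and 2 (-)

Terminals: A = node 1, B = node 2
Find the Thévenin equivalent first; then I_n = V_th/R_th and R_n = R_th.
Step 1 — V_th is the open-circuit voltage V_A - V_B (nothing connected across the terminals).
Nodal analysis, taking node 2 as the 0 V reference.
Source V1 fixes V_0 = 5 V.
KCL at each unknown node (sum of currents leaving = 0; resistances in Ω):
  Node 1: (V_1 - 5)/200 + (V_1 - 0)/40 = 0
Collecting terms: 0.03 × V_1 = 0.025  =>  V_1 = 0.8333 V
V_th = V_1 - V_2 = 0.8333 - 0 = 0.8333 V
Step 2 — R_th: zero the source — replace V1 by a short circuit (node 2 merges into node 0) — and find the resistance seen between A (node 1) and B (node 0).
Reduce the network between node 1 (A) and node 0 (B) by series/parallel combination:
  Rp1 = R1 ‖ R2 (parallel, both between nodes 0 and 1) = 1/(1/200 + 1/40) = 33.33 Ω
R_th = 33.33 Ω
I_n = V_th/R_th = 0.8333/33.33 = 0.025 A, and R_n = R_th = 33.33 Ω

Final answer: I_n = 0.025 A, R_n = 33.33 Ω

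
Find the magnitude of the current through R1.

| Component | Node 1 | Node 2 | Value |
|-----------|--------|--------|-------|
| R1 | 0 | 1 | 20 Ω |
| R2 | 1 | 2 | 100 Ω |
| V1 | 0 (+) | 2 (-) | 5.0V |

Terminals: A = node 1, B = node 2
Nodal analysis, taking node 2 as the 0 V reference.
Source V1 fixes V_0 = 5 V.
KCL at each unknown node (sum of currents leaving = 0; resistances in Ω):
  Node 1: (V_1 - 5)/20 + (V_1 - 0)/100 = 0
Collecting terms: 0.06 × V_1 = 0.25  =>  V_1 = 4.167 V
I_R1 = (V_0 - V_1)/R1 = (5 - 4.167)/20 = 0.04167 A
|I_R1| = 0.04167 A

Final answer: |I_R1| = 0.04167 A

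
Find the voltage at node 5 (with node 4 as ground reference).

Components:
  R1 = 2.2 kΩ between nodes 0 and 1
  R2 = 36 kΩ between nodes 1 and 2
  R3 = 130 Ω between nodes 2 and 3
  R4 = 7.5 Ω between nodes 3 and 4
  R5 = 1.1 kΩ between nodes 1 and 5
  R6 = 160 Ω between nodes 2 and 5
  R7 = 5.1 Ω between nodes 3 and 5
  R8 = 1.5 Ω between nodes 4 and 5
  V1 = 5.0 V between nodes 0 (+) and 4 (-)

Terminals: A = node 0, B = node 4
Nodal analysis, taking node 4 as the 0 V reference.
Source V1 fixes V_0 = 5 V.
KCL at each unknown node (sum of currents leaving = 0; resistances in Ω):
  Node 1: (V_1 - 5)/2200 + (V_1 - V_2)/36000 + (V_1 - V_5)/1100 = 0
  Node 2: (V_2 - V_1)/36000 + (V_2 - V_3)/130 + (V_2 - V_5)/160 = 0
  Node 3: (V_3 - V_2)/130 + (V_3 - 0)/7.5 + (V_3 - V_5)/5.1 = 0
  Node 5: (V_5 - V_1)/1100 + (V_5 - V_2)/160 + (V_5 - V_3)/5.1 + (V_5 - 0)/1.5 = 0
Collecting terms (coefficients in siemens):
  0.001391·V_1 - 0.00002778·V_2 - 0.0009091·V_5 = 0.002273
  0.01397·V_2 - 0.00002778·V_1 - 0.007692·V_3 - 0.00625·V_5 = 0
  0.3371·V_3 - 0.007692·V_2 - 0.1961·V_5 = 0
  0.8699·V_5 - 0.0009091·V_1 - 0.00625·V_2 - 0.1961·V_3 = 0
Solving these 4 simultaneous equations (Gaussian elimination) gives:
  V_1 = 1.635 V, V_2 = 0.004874 V, V_3 = 0.001295 V, V_5 = 0.002035 V
The requested potential is V_5 = 0.002035 V.

Final answer: V_5 = 0.002035 V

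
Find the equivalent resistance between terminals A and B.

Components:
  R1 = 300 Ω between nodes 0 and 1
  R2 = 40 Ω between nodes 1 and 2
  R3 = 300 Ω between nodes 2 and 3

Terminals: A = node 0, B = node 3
Reduce the network between node 0 (A) and node 3 (B) by series/parallel combination:
  Rs1 = R1 + R2 (series, joined only at node 1) = 300 + 40 = 340 Ω
  Rs2 = R3 + Rs1 (series, joined only at node 2) = 300 + 340 = 640 Ω
R_eq = 640 Ω

Final answer: 640 Ω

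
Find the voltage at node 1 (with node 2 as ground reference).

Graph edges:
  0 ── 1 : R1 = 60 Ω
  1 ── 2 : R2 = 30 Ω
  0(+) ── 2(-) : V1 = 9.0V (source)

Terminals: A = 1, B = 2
Nodal analysis, taking node 2 as the 0 V reference.
Source V1 fixes V_0 = 9 V.
KCL at each unknown node (sum of currents leaving = 0; resistances in Ω):
  Node 1: (V_1 - 9)/60 + (V_1 - 0)/30 = 0
Collecting terms: 0.05 × V_1 = 0.15  =>  V_1 = 3 V
The requested potential is V_1 = 3 V.

Final answer: V_1 = 3 V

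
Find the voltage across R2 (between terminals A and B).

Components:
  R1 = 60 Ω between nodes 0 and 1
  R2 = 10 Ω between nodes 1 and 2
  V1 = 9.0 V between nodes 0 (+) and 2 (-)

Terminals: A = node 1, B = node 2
R1 and R2 are in series across V1 (node 0 → node 1 → node 2), and the output A–B is taken across R2, so this is a voltage divider.
Series current: I = V1/(R1 + R2) = 9/(60 + 10) = 9/70 = 0.1286 A
V_R2 = I × R2 = V1 × R2/(R1 + R2) = 9 × 10/70 = 1.286 V

Final answer: 1.286 V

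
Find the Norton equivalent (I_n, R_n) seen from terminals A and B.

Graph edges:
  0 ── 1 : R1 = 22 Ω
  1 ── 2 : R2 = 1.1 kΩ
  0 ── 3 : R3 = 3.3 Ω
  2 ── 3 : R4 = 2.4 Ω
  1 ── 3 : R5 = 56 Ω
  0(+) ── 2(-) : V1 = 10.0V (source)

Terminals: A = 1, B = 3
Find the Thévenin equivalent first; then I_n = V_th/R_th and R_n = R_th.
Step 1 — V_th is the open-circuit voltage V_A - V_B (nothing connected across the terminals).
Nodal analysis, taking node 2 as the 0 V reference.
Source V1 fixes V_0 = 10 V.
KCL at each unknown node (sum of currents leaving = 0; resistances in Ω):
  Node 1: (V_1 - 10)/22 + (V_1 - 0)/1100 + (V_1 - V_3)/56 = 0
  Node 3: (V_3 - 10)/3.3 + (V_3 - 0)/2.4 + (V_3 - V_1)/56 = 0
Collecting terms (coefficients in siemens):
  0.06422·V_1 - 0.01786·V_3 = 0.4545
  0.7376·V_3 - 0.01786·V_1 = 3.03
Determinant D = (0.06422)(0.7376) - (-0.01786)(-0.01786) = 0.04705
V_1 = [(0.4545)(0.7376) - (-0.01786)(3.03)]/D = 8.276 V
V_3 = [(0.06422)(3.03) - (0.4545)(-0.01786)]/D = 4.309 V
V_th = V_1 - V_3 = 8.276 - 4.309 = 3.967 V
Step 2 — R_th: zero the source — replace V1 by a short circuit (node 2 merges into node 0) — and find the resistance seen between A (node 1) and B (node 3).
Reduce the network between node 1 (A) and node 3 (B) by series/parallel combination:
  Rp1 = R1 ‖ R2 (parallel, both between nodes 0 and 1) = 1/(1/22 + 1/1100) = 21.57 Ω
  Rp2 = R3 ‖ R4 (parallel, both between nodes 0 and 3) = 1/(1/3.3 + 1/2.4) = 1.389 Ω
  Rs1 = Rp1 + Rp2 (series, joined only at node 0) = 21.57 + 1.389 = 22.96 Ω
  Rp3 = R5 ‖ Rs1 (parallel, both between nodes 1 and 3) = 1/(1/56 + 1/22.96) = 16.28 Ω
R_th = 16.28 Ω
I_n = V_th/R_th = 3.967/16.28 = 0.2436 A, and R_n = R_th = 16.28 Ω

Final answer: I_n = 0.2436 A, R_n = 16.28 Ω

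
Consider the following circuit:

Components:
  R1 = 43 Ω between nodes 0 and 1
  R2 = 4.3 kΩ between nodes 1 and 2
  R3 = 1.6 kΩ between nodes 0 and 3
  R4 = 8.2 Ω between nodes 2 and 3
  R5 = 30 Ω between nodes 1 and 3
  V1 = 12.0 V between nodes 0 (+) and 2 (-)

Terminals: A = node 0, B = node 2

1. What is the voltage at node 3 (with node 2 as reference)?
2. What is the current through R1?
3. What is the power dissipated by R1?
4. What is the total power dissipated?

Nodal analysis, taking node 2 as the 0 V reference.
Source V1 fixes V_0 = 12 V.
KCL at each unknown node (sum of currents leaving = 0; resistances in Ω):
  Node 1: (V_1 - 12)/43 + (V_1 - 0)/4300 + (V_1 - V_3)/30 = 0
  Node 3: (V_3 - 12)/1600 + (V_3 - 0)/8.2 + (V_3 - V_1)/30 = 0
Collecting terms (coefficients in siemens):
  0.05682·V_1 - 0.03333·V_3 = 0.2791
  0.1559·V_3 - 0.03333·V_1 = 0.0075
Determinant D = (0.05682)(0.1559) - (-0.03333)(-0.03333) = 0.007748
V_1 = [(0.2791)(0.1559) - (-0.03333)(0.0075)]/D = 5.648 V
V_3 = [(0.05682)(0.0075) - (0.2791)(-0.03333)]/D = 1.256 V
Part 1:
  Read off the nodal solution: V_3 = 1.256 V
Part 2:
  I_R1 = (V_0 - V_1)/R1 = (12 - 5.648)/43 = 0.1477 A
  Magnitude: I_R1 = 0.1477 A
Part 3:
  I_R1 = (V_0 - V_1)/R1 = (12 - 5.648)/43 = 0.1477 A
  P_R1 = I_R1² × R1 = (0.1477)² × 43 = 0.9383 W
Part 4:
  Power in each resistor, P = (ΔV)²/R:
    P_R1 = (12 - 5.648)²/43 = 0.9383 W
    P_R2 = (5.648 - 0)²/4300 = 0.007418 W
    P_R3 = (12 - 1.256)²/1600 = 0.07215 W
    P_R4 = (0 - 1.256)²/8.2 = 0.1923 W
    P_R5 = (5.648 - 1.256)²/30 = 0.6431 W
  P_total = P_R1 + P_R2 + P_R3 + P_R4 + P_R5 = 1.853 W

Final answers:
1. V_3 = 1.256 V
2. I_R1 = 0.1477 A
3. P_R1 = 0.9383 W
4. P_total = 1.853 W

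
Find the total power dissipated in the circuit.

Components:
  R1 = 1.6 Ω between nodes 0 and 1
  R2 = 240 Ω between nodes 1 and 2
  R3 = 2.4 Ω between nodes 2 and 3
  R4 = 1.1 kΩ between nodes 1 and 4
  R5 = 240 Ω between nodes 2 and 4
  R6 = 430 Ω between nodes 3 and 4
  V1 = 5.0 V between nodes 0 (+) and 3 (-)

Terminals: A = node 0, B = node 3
Nodal analysis, taking node 3 as the 0 V reference.
Source V1 fixes V_0 = 5 V.
KCL at each unknown node (sum of currents leaving = 0; resistances in Ω):
  Node 1: (V_1 - 5)/1.6 + (V_1 - V_2)/240 + (V_1 - V_4)/1100 = 0
  Node 2: (V_2 - V_1)/240 + (V_2 - 0)/2.4 + (V_2 - V_4)/240 = 0
  Node 4: (V_4 - V_1)/1100 + (V_4 - V_2)/240 + (V_4 - 0)/430 = 0
Collecting terms (coefficients in siemens):
  0.6301·V_1 - 0.004167·V_2 - 0.0009091·V_4 = 3.125
  0.425·V_2 - 0.004167·V_1 - 0.004167·V_4 = 0
  0.007401·V_4 - 0.0009091·V_1 - 0.004167·V_2 = 0
Solving these 3 simultaneous equations (Gaussian elimination) gives:
  V_1 = 4.961 V, V_2 = 0.05491 V, V_4 = 0.6403 V
Power in each resistor, P = (ΔV)²/R:
  P_R1 = (5 - 4.961)²/1.6 = 0.0009502 W
  P_R2 = (4.961 - 0.05491)²/240 = 0.1003 W
  P_R3 = (0.05491 - 0)²/2.4 = 0.001256 W
  P_R4 = (4.961 - 0.6403)²/1100 = 0.01697 W
  P_R5 = (0.05491 - 0.6403)²/240 = 0.001428 W
  P_R6 = (0 - 0.6403)²/430 = 0.0009533 W
P_total = P_R1 + P_R2 + P_R3 + P_R4 + P_R5 + P_R6 = 0.1219 W

Final answer: 0.1219 W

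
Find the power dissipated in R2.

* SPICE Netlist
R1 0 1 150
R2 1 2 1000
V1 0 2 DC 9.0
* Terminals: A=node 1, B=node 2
Nodal analysis, taking node 2 as the 0 V reference.
Source V1 fixes V_0 = 9 V.
KCL at each unknown node (sum of currents leaving = 0; resistances in Ω):
  Node 1: (V_1 - 9)/150 + (V_1 - 0)/1000 = 0
Collecting terms: 0.007667 × V_1 = 0.06  =>  V_1 = 7.826 V
I_R2 = (V_1 - V_2)/R2 = (7.826 - 0)/1000 = 0.007826 A
P_R2 = I_R2² × R2 = (0.007826)² × 1000 = 0.06125 W

Final answer: 0.06125 W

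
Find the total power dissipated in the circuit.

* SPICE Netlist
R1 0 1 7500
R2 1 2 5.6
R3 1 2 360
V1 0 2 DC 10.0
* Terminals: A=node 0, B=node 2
Nodal analysis, taking node 2 as the 0 V reference.
Source V1 fixes V_0 = 10 V.
KCL at each unknown node (sum of currents leaving = 0; resistances in Ω):
  Node 1: (V_1 - 10)/7500 + (V_1 - 0)/5.6 + (V_1 - 0)/360 = 0
Collecting terms: 0.1815 × V_1 = 0.001333  =>  V_1 = 0.007347 V
Power in each resistor, P = (ΔV)²/R:
  P_R1 = (10 - 0.007347)²/7500 = 0.01331 W
  P_R2 = (0.007347 - 0)²/5.6 = 0.000009639 W
  P_R3 = (0.007347 - 0)²/360 = 0.0000001499 W
P_total = P_R1 + P_R2 + P_R3 = 0.01332 W

Final answer: 0.01332 W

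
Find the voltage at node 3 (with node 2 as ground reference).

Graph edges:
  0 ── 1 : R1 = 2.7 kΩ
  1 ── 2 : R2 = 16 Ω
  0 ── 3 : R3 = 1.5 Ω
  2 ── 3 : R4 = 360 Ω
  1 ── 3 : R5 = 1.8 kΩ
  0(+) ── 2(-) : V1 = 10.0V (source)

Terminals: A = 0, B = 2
Nodal analysis, taking node 2 as the 0 V reference.
Source V1 fixes V_0 = 10 V.
KCL at each unknown node (sum of currents leaving = 0; resistances in Ω):
  Node 1: (V_1 - 10)/2700 + (V_1 - 0)/16 + (V_1 - V_3)/1800 = 0
  Node 3: (V_3 - 10)/1.5 + (V_3 - 0)/360 + (V_3 - V_1)/1800 = 0
Collecting terms (coefficients in siemens):
  0.06343·V_1 - 0.0005556·V_3 = 0.003704
  0.67·V_3 - 0.0005556·V_1 = 6.667
Determinant D = (0.06343)(0.67) - (-0.0005556)(-0.0005556) = 0.0425
V_1 = [(0.003704)(0.67) - (-0.0005556)(6.667)]/D = 0.1456 V
V_3 = [(0.06343)(6.667) - (0.003704)(-0.0005556)]/D = 9.95 V
The requested potential is V_3 = 9.95 V.

Final answer: V_3 = 9.95 V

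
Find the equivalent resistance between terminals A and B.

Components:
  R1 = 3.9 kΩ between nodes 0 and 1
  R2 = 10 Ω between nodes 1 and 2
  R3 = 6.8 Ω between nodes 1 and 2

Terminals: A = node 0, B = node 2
Reduce the network between node 0 (A) and node 2 (B) by series/parallel combination:
  Rp1 = R2 ‖ R3 (parallel, both between nodes 1 and 2) = 1/(1/10 + 1/6.8) = 4.048 Ω
  Rs1 = R1 + Rp1 (series, joined only at node 1) = 3900 + 4.048 = 3904 Ω
R_eq = 3.904 kΩ

Final answer: 3.904 kΩ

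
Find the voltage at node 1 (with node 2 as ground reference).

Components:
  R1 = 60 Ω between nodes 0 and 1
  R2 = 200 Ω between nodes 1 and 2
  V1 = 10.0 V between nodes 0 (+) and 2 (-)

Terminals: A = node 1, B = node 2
Nodal analysis, taking node 2 as the 0 V reference.
Source V1 fixes V_0 = 10 V.
KCL at each unknown node (sum of currents leaving = 0; resistances in Ω):
  Node 1: (V_1 - 10)/60 + (V_1 - 0)/200 = 0
Collecting terms: 0.02167 × V_1 = 0.1667  =>  V_1 = 7.692 V
The requested potential is V_1 = 7.692 V.

Final answer: V_1 = 7.692 V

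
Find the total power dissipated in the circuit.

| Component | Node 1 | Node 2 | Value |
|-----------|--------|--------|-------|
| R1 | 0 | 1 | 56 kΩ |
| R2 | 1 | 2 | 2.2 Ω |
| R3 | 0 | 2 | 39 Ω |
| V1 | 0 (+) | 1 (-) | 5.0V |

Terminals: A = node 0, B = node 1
Nodal analysis, taking node 1 as the 0 V reference.
Source V1 fixes V_0 = 5 V.
KCL at each unknown node (sum of currents leaving = 0; resistances in Ω):
  Node 2: (V_2 - 0)/2.2 + (V_2 - 5)/39 = 0
Collecting terms: 0.4802 × V_2 = 0.1282  =>  V_2 = 0.267 V
Power in each resistor, P = (ΔV)²/R:
  P_R1 = (5 - 0)²/56000 = 0.0004464 W
  P_R2 = (0 - 0.267)²/2.2 = 0.0324 W
  P_R3 = (5 - 0.267)²/39 = 0.5744 W
P_total = P_R1 + P_R2 + P_R3 = 0.6072 W

Final answer: 0.6072 W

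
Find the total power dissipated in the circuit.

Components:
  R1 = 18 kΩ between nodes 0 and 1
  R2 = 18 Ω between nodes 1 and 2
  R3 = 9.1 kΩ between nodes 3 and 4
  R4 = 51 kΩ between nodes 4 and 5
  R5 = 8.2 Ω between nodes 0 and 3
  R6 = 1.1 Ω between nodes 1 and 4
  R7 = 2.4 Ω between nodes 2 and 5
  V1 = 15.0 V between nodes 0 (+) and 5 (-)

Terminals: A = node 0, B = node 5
Nodal analysis, taking node 5 as the 0 V reference.
Source V1 fixes V_0 = 15 V.
KCL at each unknown node (sum of currents leaving = 0; resistances in Ω):
  Node 1: (V_1 - 15)/18000 + (V_1 - V_2)/18 + (V_1 - V_4)/1.1 = 0
  Node 2: (V_2 - V_1)/18 + (V_2 - 0)/2.4 = 0
  Node 3: (V_3 - V_4)/9100 + (V_3 - 15)/8.2 = 0
  Node 4: (V_4 - V_3)/9100 + (V_4 - 0)/51000 + (V_4 - V_1)/1.1 = 0
Collecting terms (coefficients in siemens):
  0.9647·V_1 - 0.05556·V_2 - 0.9091·V_4 = 0.0008333
  0.4722·V_2 - 0.05556·V_1 = 0
  0.1221·V_3 - 0.0001099·V_4 = 1.829
  0.9092·V_4 - 0.9091·V_1 - 0.0001099·V_3 = 0
Solving these 4 simultaneous equations (Gaussian elimination) gives:
  V_1 = 0.0504 V, V_2 = 0.00593 V, V_3 = 14.99 V, V_4 = 0.05221 V
Power in each resistor, P = (ΔV)²/R:
  P_R1 = (15 - 0.0504)²/18000 = 0.01242 W
  P_R2 = (0.0504 - 0.00593)²/18 = 0.0001099 W
  P_R3 = (14.99 - 0.05221)²/9100 = 0.02451 W
  P_R4 = (0.05221 - 0)²/51000 = 0.00000005344 W
  P_R5 = (15 - 14.99)²/8.2 = 0.00002209 W
  P_R6 = (0.0504 - 0.05221)²/1.1 = 0.000002959 W
  P_R7 = (0.00593 - 0)²/2.4 = 0.00001465 W
P_total = P_R1 + P_R2 + P_R3 + P_R4 + P_R5 + P_R6 + P_R7 = 0.03708 W

Final answer: 0.03708 W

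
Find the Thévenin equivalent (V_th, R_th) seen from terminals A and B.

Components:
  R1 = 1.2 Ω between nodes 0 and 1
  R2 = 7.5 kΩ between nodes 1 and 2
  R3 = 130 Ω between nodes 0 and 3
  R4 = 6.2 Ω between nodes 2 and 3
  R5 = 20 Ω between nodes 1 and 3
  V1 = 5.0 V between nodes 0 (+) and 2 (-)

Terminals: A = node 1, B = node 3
Step 1 — V_th is the open-circuit voltage V_A - V_B (nothing connected across the terminals).
Nodal analysis, taking node 2 as the 0 V reference.
Source V1 fixes V_0 = 5 V.
KCL at each unknown node (sum of currents leaving = 0; resistances in Ω):
  Node 1: (V_1 - 5)/1.2 + (V_1 - 0)/7500 + (V_1 - V_3)/20 = 0
  Node 3: (V_3 - 5)/130 + (V_3 - 0)/6.2 + (V_3 - V_1)/20 = 0
Collecting terms (coefficients in siemens):
  0.8835·V_1 - 0.05·V_3 = 4.167
  0.219·V_3 - 0.05·V_1 = 0.03846
Determinant D = (0.8835)(0.219) - (-0.05)(-0.05) = 0.191
V_1 = [(4.167)(0.219) - (-0.05)(0.03846)]/D = 4.788 V
V_3 = [(0.8835)(0.03846) - (4.167)(-0.05)]/D = 1.269 V
V_th = V_1 - V_3 = 4.788 - 1.269 = 3.519 V
Step 2 — R_th: zero the source — replace V1 by a short circuit (node 2 merges into node 0) — and find the resistance seen between A (node 1) and B (node 3).
Reduce the network between node 1 (A) and node 3 (B) by series/parallel combination:
  Rp1 = R1 ‖ R2 (parallel, both between nodes 0 and 1) = 1/(1/1.2 + 1/7500) = 1.2 Ω
  Rp2 = R3 ‖ R4 (parallel, both between nodes 0 and 3) = 1/(1/130 + 1/6.2) = 5.918 Ω
  Rs1 = Rp1 + Rp2 (series, joined only at node 0) = 1.2 + 5.918 = 7.118 Ω
  Rp3 = R5 ‖ Rs1 (parallel, both between nodes 1 and 3) = 1/(1/20 + 1/7.118) = 5.249 Ω
R_th = 5.249 Ω

Final answer: V_th = 3.519 V, R_th = 5.249 Ω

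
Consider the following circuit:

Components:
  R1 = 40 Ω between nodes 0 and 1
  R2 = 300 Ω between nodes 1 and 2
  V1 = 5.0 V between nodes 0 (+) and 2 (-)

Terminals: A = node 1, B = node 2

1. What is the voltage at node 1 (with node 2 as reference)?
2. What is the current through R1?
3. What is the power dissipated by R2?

Nodal analysis, taking node 2 as the 0 V reference.
Source V1 fixes V_0 = 5 V.
KCL at each unknown node (sum of currents leaving = 0; resistances in Ω):
  Node 1: (V_1 - 5)/40 + (V_1 - 0)/300 = 0
Collecting terms: 0.02833 × V_1 = 0.125  =>  V_1 = 4.412 V
Part 1:
  Read off the nodal solution: V_1 = 4.412 V
Part 2:
  I_R1 = (V_0 - V_1)/R1 = (5 - 4.412)/40 = 0.01471 A
  Magnitude: I_R1 = 0.01471 A
Part 3:
  I_R2 = (V_1 - V_2)/R2 = (4.412 - 0)/300 = 0.01471 A
  P_R2 = I_R2² × R2 = (0.01471)² × 300 = 0.06488 W

Final answers:
1. V_1 = 4.412 V
2. I_R1 = 0.01471 A
3. P_R2 = 0.06488 W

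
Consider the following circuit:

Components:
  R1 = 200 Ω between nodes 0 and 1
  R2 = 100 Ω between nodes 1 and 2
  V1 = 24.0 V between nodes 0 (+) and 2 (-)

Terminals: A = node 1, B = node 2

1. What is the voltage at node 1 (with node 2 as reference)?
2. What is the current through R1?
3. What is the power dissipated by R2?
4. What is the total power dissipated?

Nodal analysis, taking node 2 as the 0 V reference.
Source V1 fixes V_0 = 24 V.
KCL at each unknown node (sum of currents leaving = 0; resistances in Ω):
  Node 1: (V_1 - 24)/200 + (V_1 - 0)/100 = 0
Collecting terms: 0.015 × V_1 = 0.12  =>  V_1 = 8 V
Part 1:
  Read off the nodal solution: V_1 = 8 V
Part 2:
  I_R1 = (V_0 - V_1)/R1 = (24 - 8)/200 = 0.08 A
  Magnitude: I_R1 = 0.08 A
Part 3:
  I_R2 = (V_1 - V_2)/R2 = (8 - 0)/100 = 0.08 A
  P_R2 = I_R2² × R2 = (0.08)² × 100 = 0.64 W
Part 4:
  Power in each resistor, P = (ΔV)²/R:
    P_R1 = (24 - 8)²/200 = 1.28 W
    P_R2 = (8 - 0)²/100 = 0.64 W
  P_total = P_R1 + P_R2 = 1.92 W

Final answers:
1. V_1 = 8 V
2. I_R1 = 0.08 A
3. P_R2 = 0.64 W
4. P_total = 1.92 W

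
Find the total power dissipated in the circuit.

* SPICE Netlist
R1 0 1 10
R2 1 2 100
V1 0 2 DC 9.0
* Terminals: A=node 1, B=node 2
Nodal analysis, taking node 2 as the 0 V reference.
Source V1 fixes V_0 = 9 V.
KCL at each unknown node (sum of currents leaving = 0; resistances in Ω):
  Node 1: (V_1 - 9)/10 + (V_1 - 0)/100 = 0
Collecting terms: 0.11 × V_1 = 0.9  =>  V_1 = 8.182 V
Power in each resistor, P = (ΔV)²/R:
  P_R1 = (9 - 8.182)²/10 = 0.06694 W
  P_R2 = (8.182 - 0)²/100 = 0.6694 W
P_total = P_R1 + P_R2 = 0.7364 W

Final answer: 0.7364 W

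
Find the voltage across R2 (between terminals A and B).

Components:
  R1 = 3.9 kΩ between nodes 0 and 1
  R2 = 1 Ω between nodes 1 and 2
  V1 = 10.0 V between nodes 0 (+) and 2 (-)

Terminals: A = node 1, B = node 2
R1 and R2 are in series across V1 (node 0 → node 1 → node 2), and the output A–B is taken across R2, so this is a voltage divider.
Series current: I = V1/(R1 + R2) = 10/(3900 + 1) = 10/3901 = 0.002563 A
V_R2 = I × R2 = V1 × R2/(R1 + R2) = 10 × 1/3901 = 0.002563 V

Final answer: 0.002563 V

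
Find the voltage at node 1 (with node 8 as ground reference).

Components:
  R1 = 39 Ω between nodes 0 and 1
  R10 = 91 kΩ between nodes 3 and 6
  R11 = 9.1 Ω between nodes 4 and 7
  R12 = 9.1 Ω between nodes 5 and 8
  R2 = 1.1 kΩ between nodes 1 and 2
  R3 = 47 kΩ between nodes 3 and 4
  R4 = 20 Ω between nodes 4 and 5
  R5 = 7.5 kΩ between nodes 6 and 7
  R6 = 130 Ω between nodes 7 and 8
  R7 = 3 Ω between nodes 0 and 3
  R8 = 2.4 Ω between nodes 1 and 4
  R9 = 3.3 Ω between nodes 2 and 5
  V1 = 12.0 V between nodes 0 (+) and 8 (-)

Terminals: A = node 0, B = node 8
Nodal analysis, taking node 8 as the 0 V reference.
Source V1 fixes V_0 = 12 V.
KCL at each unknown node (sum of currents leaving = 0; resistances in Ω):
  Node 1: (V_1 - 12)/39 + (V_1 - V_2)/1100 + (V_1 - V_4)/2.4 = 0
  Node 2: (V_2 - V_1)/1100 + (V_2 - V_5)/3.3 = 0
  Node 3: (V_3 - V_4)/47000 + (V_3 - 12)/3 + (V_3 - V_6)/91000 = 0
  Node 4: (V_4 - V_3)/47000 + (V_4 - V_5)/20 + (V_4 - V_1)/2.4 + (V_4 - V_7)/9.1 = 0
  Node 5: (V_5 - V_4)/20 + (V_5 - V_2)/3.3 + (V_5 - 0)/9.1 = 0
  Node 6: (V_6 - V_7)/7500 + (V_6 - V_3)/91000 = 0
  Node 7: (V_7 - V_6)/7500 + (V_7 - 0)/130 + (V_7 - V_4)/9.1 = 0
Collecting terms (coefficients in siemens):
  0.4432·V_1 - 0.0009091·V_2 - 0.4167·V_4 = 0.3077
  0.3039·V_2 - 0.0009091·V_1 - 0.303·V_5 = 0
  0.3334·V_3 - 0.00002128·V_4 - 0.00001099·V_6 = 4
  0.5766·V_4 - 0.4167·V_1 - 0.00002128·V_3 - 0.05·V_5 - 0.1099·V_7 = 0
  0.4629·V_5 - 0.303·V_2 - 0.05·V_4 = 0
  0.0001443·V_6 - 0.00001099·V_3 - 0.0001333·V_7 = 0
  0.1177·V_7 - 0.1099·V_4 - 0.0001333·V_6 = 0
Solving these 7 simultaneous equations (Gaussian elimination) gives:
  V_1 = 4.82 V, V_2 = 1.401 V, V_3 = 12 V, V_4 = 4.385 V
  V_5 = 1.391 V, V_6 = 4.7 V, V_7 = 4.099 V
The requested potential is V_1 = 4.82 V.

Final answer: V_1 = 4.82 V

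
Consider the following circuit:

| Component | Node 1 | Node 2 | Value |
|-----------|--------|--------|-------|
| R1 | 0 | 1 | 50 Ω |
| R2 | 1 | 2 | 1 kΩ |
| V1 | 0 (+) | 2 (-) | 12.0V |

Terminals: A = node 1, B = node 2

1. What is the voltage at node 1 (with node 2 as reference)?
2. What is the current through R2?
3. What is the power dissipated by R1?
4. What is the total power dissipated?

Nodal analysis, taking node 2 as the 0 V reference.
Source V1 fixes V_0 = 12 V.
KCL at each unknown node (sum of currents leaving = 0; resistances in Ω):
  Node 1: (V_1 - 12)/50 + (V_1 - 0)/1000 = 0
Collecting terms: 0.021 × V_1 = 0.24  =>  V_1 = 11.43 V
Part 1:
  Read off the nodal solution: V_1 = 11.43 V
Part 2:
  I_R2 = (V_1 - V_2)/R2 = (11.43 - 0)/1000 = 0.01143 A
  Magnitude: I_R2 = 0.01143 A
Part 3:
  I_R1 = (V_0 - V_1)/R1 = (12 - 11.43)/50 = 0.01143 A
  P_R1 = I_R1² × R1 = (0.01143)² × 50 = 0.006531 W
Part 4:
  Power in each resistor, P = (ΔV)²/R:
    P_R1 = (12 - 11.43)²/50 = 0.006531 W
    P_R2 = (11.43 - 0)²/1000 = 0.1306 W
  P_total = P_R1 + P_R2 = 0.1371 W

Final answers:
1. V_1 = 11.43 V
2. I_R2 = 0.01143 A
3. P_R1 = 0.006531 W
4. P_total = 0.1371 W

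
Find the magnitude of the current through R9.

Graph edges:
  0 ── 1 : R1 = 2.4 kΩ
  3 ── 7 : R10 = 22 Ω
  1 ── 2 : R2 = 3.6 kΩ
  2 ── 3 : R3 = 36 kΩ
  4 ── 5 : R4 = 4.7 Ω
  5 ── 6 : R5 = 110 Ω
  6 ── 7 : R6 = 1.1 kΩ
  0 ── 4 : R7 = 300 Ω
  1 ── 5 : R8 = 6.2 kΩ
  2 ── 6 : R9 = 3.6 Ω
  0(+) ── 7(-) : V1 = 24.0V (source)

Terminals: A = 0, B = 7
Nodal analysis, taking node 7 as the 0 V reference.
Source V1 fixes V_0 = 24 V.
KCL at each unknown node (sum of currents leaving = 0; resistances in Ω):
  Node 1: (V_1 - 24)/2400 + (V_1 - V_2)/3600 + (V_1 - V_5)/6200 = 0
  Node 2: (V_2 - V_1)/3600 + (V_2 - V_3)/36000 + (V_2 - V_6)/3.6 = 0
  Node 3: (V_3 - V_2)/36000 + (V_3 - 0)/22 = 0
  Node 4: (V_4 - V_5)/4.7 + (V_4 - 24)/300 = 0
  Node 5: (V_5 - V_4)/4.7 + (V_5 - V_6)/110 + (V_5 - V_1)/6200 = 0
  Node 6: (V_6 - V_5)/110 + (V_6 - 0)/1100 + (V_6 - V_2)/3.6 = 0
Collecting terms (coefficients in siemens):
  0.0008557·V_1 - 0.0002778·V_2 - 0.0001613·V_5 = 0.01
  0.2781·V_2 - 0.0002778·V_1 - 0.00002778·V_3 - 0.2778·V_6 = 0
  0.04548·V_3 - 0.00002778·V_2 = 0
  0.2161·V_4 - 0.2128·V_5 = 0.08
  0.222·V_5 - 0.0001613·V_1 - 0.2128·V_4 - 0.009091·V_6 = 0
  0.2878·V_6 - 0.2778·V_2 - 0.009091·V_5 = 0
Solving these 6 simultaneous equations (Gaussian elimination) gives:
  V_1 = 21.05 V, V_2 = 17.63 V, V_3 = 0.01077 V, V_4 = 19.41 V
  V_5 = 19.34 V, V_6 = 17.63 V
I_R9 = (V_2 - V_6)/R9 = (17.63 - 17.63)/3.6 = 0.0004615 A
|I_R9| = 0.0004615 A

Final answer: |I_R9| = 0.0004615 A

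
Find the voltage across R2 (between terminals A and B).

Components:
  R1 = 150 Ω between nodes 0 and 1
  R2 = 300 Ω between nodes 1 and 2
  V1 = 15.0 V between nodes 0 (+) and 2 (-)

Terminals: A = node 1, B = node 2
R1 and R2 are in series across V1 (node 0 → node 1 → node 2), and the output A–B is taken across R2, so this is a voltage divider.
Series current: I = V1/(R1 + R2) = 15/(150 + 300) = 15/450 = 0.03333 A
V_R2 = I × R2 = V1 × R2/(R1 + R2) = 15 × 300/450 = 10 V

Final answer: 10 V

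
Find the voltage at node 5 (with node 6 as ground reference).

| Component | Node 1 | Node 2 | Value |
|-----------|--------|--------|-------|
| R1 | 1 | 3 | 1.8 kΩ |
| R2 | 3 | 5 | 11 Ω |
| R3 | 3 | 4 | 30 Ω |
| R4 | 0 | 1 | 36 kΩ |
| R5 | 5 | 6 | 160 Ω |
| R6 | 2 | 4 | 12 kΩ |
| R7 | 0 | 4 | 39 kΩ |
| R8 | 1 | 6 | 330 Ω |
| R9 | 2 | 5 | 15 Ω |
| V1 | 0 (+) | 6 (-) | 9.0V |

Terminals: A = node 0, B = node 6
Nodal analysis, taking node 6 as the 0 V reference.
Source V1 fixes V_0 = 9 V.
KCL at each unknown node (sum of currents leaving = 0; resistances in Ω):
  Node 1: (V_1 - V_3)/1800 + (V_1 - 9)/36000 + (V_1 - 0)/330 = 0
  Node 2: (V_2 - V_4)/12000 + (V_2 - V_5)/15 = 0
  Node 3: (V_3 - V_1)/1800 + (V_3 - V_5)/11 + (V_3 - V_4)/30 = 0
  Node 4: (V_4 - V_3)/30 + (V_4 - V_2)/12000 + (V_4 - 9)/39000 = 0
  Node 5: (V_5 - V_3)/11 + (V_5 - 0)/160 + (V_5 - V_2)/15 = 0
Collecting terms (coefficients in siemens):
  0.003614·V_1 - 0.0005556·V_3 = 0.00025
  0.06675·V_2 - 0.00008333·V_4 - 0.06667·V_5 = 0
  0.1248·V_3 - 0.0005556·V_1 - 0.03333·V_4 - 0.09091·V_5 = 0
  0.03344·V_4 - 0.00008333·V_2 - 0.03333·V_3 = 0.0002308
  0.1638·V_5 - 0.06667·V_2 - 0.09091·V_3 = 0
Solving these 5 simultaneous equations (Gaussian elimination) gives:
  V_1 = 0.0757 V, V_2 = 0.03969 V, V_3 = 0.0424 V, V_4 = 0.04926 V
  V_5 = 0.03968 V
The requested potential is V_5 = 0.03968 V.

Final answer: V_5 = 0.03968 V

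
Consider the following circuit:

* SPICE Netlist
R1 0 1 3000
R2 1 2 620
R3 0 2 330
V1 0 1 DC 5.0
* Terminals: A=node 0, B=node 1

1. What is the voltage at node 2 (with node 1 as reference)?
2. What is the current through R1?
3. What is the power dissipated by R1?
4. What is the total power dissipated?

Nodal analysis, taking node 1 as the 0 V reference.
Source V1 fixes V_0 = 5 V.
KCL at each unknown node (sum of currents leaving = 0; resistances in Ω):
  Node 2: (V_2 - 0)/620 + (V_2 - 5)/330 = 0
Collecting terms: 0.004643 × V_2 = 0.01515  =>  V_2 = 3.263 V
Part 1:
  Read off the nodal solution: V_2 = 3.263 V
Part 2:
  I_R1 = (V_0 - V_1)/R1 = (5 - 0)/3000 = 0.001667 A
  Magnitude: I_R1 = 0.001667 A
Part 3:
  I_R1 = (V_0 - V_1)/R1 = (5 - 0)/3000 = 0.001667 A
  P_R1 = I_R1² × R1 = (0.001667)² × 3000 = 0.008333 W
Part 4:
  Power in each resistor, P = (ΔV)²/R:
    P_R1 = (5 - 0)²/3000 = 0.008333 W
    P_R2 = (0 - 3.263)²/620 = 0.01717 W
    P_R3 = (5 - 3.263)²/330 = 0.009141 W
  P_total = P_R1 + P_R2 + P_R3 = 0.03465 W

Final answers:
1. V_2 = 3.263 V
2. I_R1 = 0.001667 A
3. P_R1 = 0.008333 W
4. P_total = 0.03465 W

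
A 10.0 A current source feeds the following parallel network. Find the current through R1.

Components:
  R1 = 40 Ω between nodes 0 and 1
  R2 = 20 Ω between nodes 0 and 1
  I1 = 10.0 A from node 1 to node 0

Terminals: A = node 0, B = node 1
All resistors sit directly between nodes 0 and 1, so they are in parallel and share one voltage V; the full source current 10 A splits among them.
1/R_par = 1/40 + 1/20 = 0.075 S  =>  R_par = 13.33 Ω
V = I × R_par = 10 × 13.33 = 133.3 V
I_R1 = V/R1 = 133.3/40 = 3.333 A

Final answer: 3.333 A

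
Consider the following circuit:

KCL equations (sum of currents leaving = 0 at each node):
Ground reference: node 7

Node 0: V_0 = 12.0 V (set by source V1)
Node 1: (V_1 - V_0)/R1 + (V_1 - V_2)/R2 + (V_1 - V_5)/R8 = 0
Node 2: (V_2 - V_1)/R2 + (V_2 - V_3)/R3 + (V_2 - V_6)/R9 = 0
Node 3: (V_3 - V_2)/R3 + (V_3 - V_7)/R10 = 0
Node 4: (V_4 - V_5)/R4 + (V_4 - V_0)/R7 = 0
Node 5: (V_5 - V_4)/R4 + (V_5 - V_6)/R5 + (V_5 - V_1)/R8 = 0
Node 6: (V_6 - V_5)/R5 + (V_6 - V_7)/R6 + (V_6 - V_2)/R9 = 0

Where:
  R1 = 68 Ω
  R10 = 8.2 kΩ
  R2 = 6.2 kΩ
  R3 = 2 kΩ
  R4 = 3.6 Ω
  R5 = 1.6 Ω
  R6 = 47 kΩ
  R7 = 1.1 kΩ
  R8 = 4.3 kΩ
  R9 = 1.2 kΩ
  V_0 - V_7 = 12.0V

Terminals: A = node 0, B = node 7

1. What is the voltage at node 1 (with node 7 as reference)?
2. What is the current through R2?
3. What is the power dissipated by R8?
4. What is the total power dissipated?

Nodal analysis, taking node 7 as the 0 V reference.
Source V1 fixes V_0 = 12 V.
KCL at each unknown node (sum of currents leaving = 0; resistances in Ω):
  Node 1: (V_1 - 12)/68 + (V_1 - V_2)/6200 + (V_1 - V_5)/4300 = 0
  Node 2: (V_2 - V_1)/6200 + (V_2 - V_3)/2000 + (V_2 - V_6)/1200 = 0
  Node 3: (V_3 - V_2)/2000 + (V_3 - 0)/8200 = 0
  Node 4: (V_4 - V_5)/3.6 + (V_4 - 12)/1100 = 0
  Node 5: (V_5 - V_4)/3.6 + (V_5 - V_6)/1.6 + (V_5 - V_1)/4300 = 0
  Node 6: (V_6 - V_5)/1.6 + (V_6 - 0)/47000 + (V_6 - V_2)/1200 = 0
Collecting terms (coefficients in siemens):
  0.0151·V_1 - 0.0001613·V_2 - 0.0002326·V_5 = 0.1765
  0.001495·V_2 - 0.0001613·V_1 - 0.0005·V_3 - 0.0008333·V_6 = 0
  0.000622·V_3 - 0.0005·V_2 = 0
  0.2787·V_4 - 0.2778·V_5 = 0.01091
  0.903·V_5 - 0.0002326·V_1 - 0.2778·V_4 - 0.625·V_6 = 0
  0.6259·V_6 - 0.0008333·V_2 - 0.625·V_5 = 0
Solving these 6 simultaneous equations (Gaussian elimination) gives:
  V_1 = 11.97 V, V_2 = 10.26 V, V_3 = 8.251 V, V_4 = 11.15 V
  V_5 = 11.14 V, V_6 = 11.14 V
Part 1:
  Read off the nodal solution: V_1 = 11.97 V
Part 2:
  I_R2 = (V_1 - V_2)/R2 = (11.97 - 10.26)/6200 = 0.0002749 A
  Magnitude: I_R2 = 0.0002749 A
Part 3:
  I_R8 = (V_1 - V_5)/R8 = (11.97 - 11.14)/4300 = 0.0001919 A
  P_R8 = I_R8² × R8 = (0.0001919)² × 4300 = 0.0001584 W
Part 4:
  Power in each resistor, P = (ΔV)²/R:
    P_R1 = (12 - 11.97)²/68 = 0.00001482 W
    P_R2 = (11.97 - 10.26)²/6200 = 0.0004685 W
    P_R3 = (10.26 - 8.251)²/2000 = 0.002025 W
    P_R4 = (11.15 - 11.14)²/3.6 = 0.000002171 W
    P_R5 = (11.14 - 11.14)²/1.6 = 0.000001501 W
    P_R6 = (11.14 - 0)²/47000 = 0.002641 W
    P_R7 = (12 - 11.15)²/1100 = 0.0006633 W
    P_R8 = (11.97 - 11.14)²/4300 = 0.0001584 W
    P_R9 = (10.26 - 11.14)²/1200 = 0.0006419 W
    P_R10 = (8.251 - 0)²/8200 = 0.008303 W
  P_total = P_R1 + P_R2 + P_R3 + P_R4 + P_R5 + P_R6 + P_R7 + P_R8 + P_R9 + P_R10 = 0.01492 W

Final answers:
1. V_1 = 11.97 V
2. I_R2 = 0.0002749 A
3. P_R8 = 0.0001584 W
4. P_total = 0.01492 W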